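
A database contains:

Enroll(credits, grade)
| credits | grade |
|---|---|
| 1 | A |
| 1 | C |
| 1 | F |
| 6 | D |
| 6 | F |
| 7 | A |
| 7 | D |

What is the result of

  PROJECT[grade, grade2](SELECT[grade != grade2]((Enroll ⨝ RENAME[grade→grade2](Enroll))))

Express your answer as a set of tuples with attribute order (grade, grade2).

{(A, C), (A, D), (A, F), (C, A), (C, F), (D, A), (D, F), (F, A), (F, C), (F, D)}

ρ[grade→grade2]: schema becomes (credits, grade2); tuples unchanged.
Joining Enroll and RENAME[grade→grade2](Enroll) on credits yields {(1, A, A), (1, A, C), (1, A, F), (1, C, A), (1, C, C), (1, C, F), (1, F, A), (1, F, C), (1, F, F), (6, D, D), (6, D, F), (6, F, D), (6, F, F), (7, A, A), (7, A, D), (7, D, A), (7, D, D)}.
Apply σ_{grade != grade2}; surviving tuples: {(1, A, C), (1, A, F), (1, C, A), (1, C, F), (1, F, A), (1, F, C), (6, D, F), (6, F, D), (7, A, D), (7, D, A)}
Keep only column(s) grade, grade2: {(A, C), (A, D), (A, F), (C, A), (C, F), (D, A), (D, F), (F, A), (F, C), (F, D)}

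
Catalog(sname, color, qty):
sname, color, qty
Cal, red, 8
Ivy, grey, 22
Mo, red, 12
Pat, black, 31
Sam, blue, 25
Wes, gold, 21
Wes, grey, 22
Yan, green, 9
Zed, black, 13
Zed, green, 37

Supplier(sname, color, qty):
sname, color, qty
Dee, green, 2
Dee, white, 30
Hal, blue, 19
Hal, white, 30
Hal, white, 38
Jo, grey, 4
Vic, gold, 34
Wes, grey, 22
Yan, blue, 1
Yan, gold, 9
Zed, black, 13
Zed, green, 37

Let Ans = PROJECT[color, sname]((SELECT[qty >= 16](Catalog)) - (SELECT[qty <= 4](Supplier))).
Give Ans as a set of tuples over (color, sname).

{(black, Pat), (blue, Sam), (gold, Wes), (green, Zed), (grey, Ivy), (grey, Wes)}

Selection qty >= 16: {(Ivy, grey, 22), (Pat, black, 31), (Sam, blue, 25), (Wes, gold, 21), (Wes, grey, 22), (Zed, green, 37)}
Selection qty <= 4: {(Dee, green, 2), (Jo, grey, 4), (Yan, blue, 1)}
Difference: {(Ivy, grey, 22), (Pat, black, 31), (Sam, blue, 25), (Wes, gold, 21), (Wes, grey, 22), (Zed, green, 37)} with {(Dee, green, 2), (Jo, grey, 4), (Yan, blue, 1)} → {(Ivy, grey, 22), (Pat, black, 31), (Sam, blue, 25), (Wes, gold, 21), (Wes, grey, 22), (Zed, green, 37)}
Projecting to color, sname: {(black, Pat), (blue, Sam), (gold, Wes), (green, Zed), (grey, Ivy), (grey, Wes)}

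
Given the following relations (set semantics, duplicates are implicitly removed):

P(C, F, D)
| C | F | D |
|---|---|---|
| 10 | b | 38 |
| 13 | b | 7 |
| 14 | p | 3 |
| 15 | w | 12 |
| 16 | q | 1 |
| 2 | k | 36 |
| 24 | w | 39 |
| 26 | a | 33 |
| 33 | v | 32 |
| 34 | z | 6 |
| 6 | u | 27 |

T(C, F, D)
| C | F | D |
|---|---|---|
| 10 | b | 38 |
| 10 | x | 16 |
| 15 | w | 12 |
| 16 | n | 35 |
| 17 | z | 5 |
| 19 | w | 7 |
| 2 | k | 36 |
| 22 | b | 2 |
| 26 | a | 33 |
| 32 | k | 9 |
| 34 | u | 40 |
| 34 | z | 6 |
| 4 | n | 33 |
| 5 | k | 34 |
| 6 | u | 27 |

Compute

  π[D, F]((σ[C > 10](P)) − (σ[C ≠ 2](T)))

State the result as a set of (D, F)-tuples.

Filtering on C > 10 leaves {(13, b, 7), (14, p, 3), (15, w, 12), (16, q, 1), (24, w, 39), (26, a, 33), (33, v, 32), (34, z, 6)}.
Filtering on C ≠ 2 leaves {(10, b, 38), (10, x, 16), (15, w, 12), (16, n, 35), (17, z, 5), (19, w, 7), (22, b, 2), (26, a, 33), (32, k, 9), (34, u, 40), (34, z, 6), (4, n, 33), (5, k, 34), (6, u, 27)}.
Difference: {(13, b, 7), (14, p, 3), (15, w, 12), (16, q, 1), (24, w, 39), (26, a, 33), (33, v, 32), (34, z, 6)} with {(10, b, 38), (10, x, 16), (15, w, 12), (16, n, 35), (17, z, 5), (19, w, 7), (22, b, 2), (26, a, 33), (32, k, 9), (34, u, 40), (34, z, 6), (4, n, 33), (5, k, 34), (6, u, 27)} → {(13, b, 7), (14, p, 3), (16, q, 1), (24, w, 39), (33, v, 32)}
Projecting to D, F: {(1, q), (3, p), (32, v), (39, w), (7, b)}

{(1, q), (3, p), (32, v), (39, w), (7, b)}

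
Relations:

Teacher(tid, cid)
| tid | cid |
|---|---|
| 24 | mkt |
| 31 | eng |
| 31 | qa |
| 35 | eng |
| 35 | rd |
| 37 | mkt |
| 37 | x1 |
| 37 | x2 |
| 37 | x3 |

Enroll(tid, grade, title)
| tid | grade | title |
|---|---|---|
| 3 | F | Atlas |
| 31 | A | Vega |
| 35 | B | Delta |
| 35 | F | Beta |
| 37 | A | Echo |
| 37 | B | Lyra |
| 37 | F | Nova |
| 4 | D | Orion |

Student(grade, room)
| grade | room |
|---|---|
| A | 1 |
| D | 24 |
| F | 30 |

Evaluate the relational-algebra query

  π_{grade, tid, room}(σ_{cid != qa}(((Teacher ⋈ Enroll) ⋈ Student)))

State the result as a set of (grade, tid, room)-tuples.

{(A, 31, 1), (A, 37, 1), (F, 35, 30), (F, 37, 30)}

Natural join on tid: {(31, eng, A, Vega), (31, qa, A, Vega), (35, eng, B, Delta), (35, eng, F, Beta), (35, rd, B, Delta), (35, rd, F, Beta), (37, mkt, A, Echo), (37, mkt, B, Lyra), (37, mkt, F, Nova), (37, x1, A, Echo), (37, x1, B, Lyra), (37, x1, F, Nova), (37, x2, A, Echo), (37, x2, B, Lyra), (37, x2, F, Nova), (37, x3, A, Echo), (37, x3, B, Lyra), (37, x3, F, Nova)}
Natural join on grade: {(31, eng, A, Vega, 1), (31, qa, A, Vega, 1), (35, eng, F, Beta, 30), (35, rd, F, Beta, 30), (37, mkt, A, Echo, 1), (37, mkt, F, Nova, 30), (37, x1, A, Echo, 1), (37, x1, F, Nova, 30), (37, x2, A, Echo, 1), (37, x2, F, Nova, 30), (37, x3, A, Echo, 1), (37, x3, F, Nova, 30)}
Apply σ_{cid != qa}; surviving tuples: {(31, eng, A, Vega, 1), (35, eng, F, Beta, 30), (35, rd, F, Beta, 30), (37, mkt, A, Echo, 1), (37, mkt, F, Nova, 30), (37, x1, A, Echo, 1), (37, x1, F, Nova, 30), (37, x2, A, Echo, 1), (37, x2, F, Nova, 30), (37, x3, A, Echo, 1), (37, x3, F, Nova, 30)}
Projecting to grade, tid, room (7 duplicate(s) eliminated): {(A, 31, 1), (A, 37, 1), (F, 35, 30), (F, 37, 30)}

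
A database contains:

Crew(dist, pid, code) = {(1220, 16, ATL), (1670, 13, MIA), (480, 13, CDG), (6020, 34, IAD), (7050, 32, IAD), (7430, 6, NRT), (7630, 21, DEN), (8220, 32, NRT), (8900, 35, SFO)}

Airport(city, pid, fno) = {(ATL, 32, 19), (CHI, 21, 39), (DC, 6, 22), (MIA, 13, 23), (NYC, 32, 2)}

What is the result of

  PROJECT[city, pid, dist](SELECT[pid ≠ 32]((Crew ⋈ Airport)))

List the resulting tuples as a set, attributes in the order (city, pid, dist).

Crew ⋈ Airport (natural join on pid): {(1670, 13, MIA, MIA, 23), (480, 13, CDG, MIA, 23), (7050, 32, IAD, ATL, 19), (7050, 32, IAD, NYC, 2), (7430, 6, NRT, DC, 22), (7630, 21, DEN, CHI, 39), (8220, 32, NRT, ATL, 19), (8220, 32, NRT, NYC, 2)}
σ[pid ≠ 32]: keep tuples satisfying pid ≠ 32 → {(1670, 13, MIA, MIA, 23), (480, 13, CDG, MIA, 23), (7430, 6, NRT, DC, 22), (7630, 21, DEN, CHI, 39)}
π_{city, pid, dist} gives {(CHI, 21, 7630), (DC, 6, 7430), (MIA, 13, 1670), (MIA, 13, 480)}.

{(CHI, 21, 7630), (DC, 6, 7430), (MIA, 13, 1670), (MIA, 13, 480)}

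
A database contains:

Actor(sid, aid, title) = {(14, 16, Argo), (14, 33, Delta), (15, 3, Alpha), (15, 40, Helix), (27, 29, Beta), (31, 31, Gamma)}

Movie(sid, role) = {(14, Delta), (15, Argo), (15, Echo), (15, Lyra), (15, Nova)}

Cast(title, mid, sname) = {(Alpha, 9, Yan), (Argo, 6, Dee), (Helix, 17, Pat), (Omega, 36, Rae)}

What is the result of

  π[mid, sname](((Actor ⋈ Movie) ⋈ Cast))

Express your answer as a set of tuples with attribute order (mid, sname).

Natural join on sid: {(14, 16, Argo, Delta), (14, 33, Delta, Delta), (15, 3, Alpha, Argo), (15, 3, Alpha, Echo), (15, 3, Alpha, Lyra), (15, 3, Alpha, Nova), (15, 40, Helix, Argo), (15, 40, Helix, Echo), (15, 40, Helix, Lyra), (15, 40, Helix, Nova)}
Natural join on title: {(14, 16, Argo, Delta, 6, Dee), (15, 3, Alpha, Argo, 9, Yan), (15, 3, Alpha, Echo, 9, Yan), (15, 3, Alpha, Lyra, 9, Yan), (15, 3, Alpha, Nova, 9, Yan), (15, 40, Helix, Argo, 17, Pat), (15, 40, Helix, Echo, 17, Pat), (15, 40, Helix, Lyra, 17, Pat), (15, 40, Helix, Nova, 17, Pat)}
π[mid, sname]: project onto (mid, sname) (6 duplicate(s) eliminated) → {(17, Pat), (6, Dee), (9, Yan)}

{(17, Pat), (6, Dee), (9, Yan)}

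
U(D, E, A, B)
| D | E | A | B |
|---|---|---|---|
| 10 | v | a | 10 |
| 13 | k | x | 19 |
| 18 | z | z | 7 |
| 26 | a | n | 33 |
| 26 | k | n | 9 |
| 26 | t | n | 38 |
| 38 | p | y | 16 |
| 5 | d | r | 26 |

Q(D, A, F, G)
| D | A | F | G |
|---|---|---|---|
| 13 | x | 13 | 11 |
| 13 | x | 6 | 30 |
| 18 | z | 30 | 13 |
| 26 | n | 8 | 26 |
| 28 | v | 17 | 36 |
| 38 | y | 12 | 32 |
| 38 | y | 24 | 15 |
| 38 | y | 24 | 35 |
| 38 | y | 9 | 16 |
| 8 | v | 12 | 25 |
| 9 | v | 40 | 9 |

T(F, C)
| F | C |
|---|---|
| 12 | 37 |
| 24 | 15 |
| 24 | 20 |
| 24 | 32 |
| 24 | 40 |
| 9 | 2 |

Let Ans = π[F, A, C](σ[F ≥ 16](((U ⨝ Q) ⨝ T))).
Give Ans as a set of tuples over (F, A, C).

U ⋈ Q (natural join on D, A): {(13, k, x, 19, 13, 11), (13, k, x, 19, 6, 30), (18, z, z, 7, 30, 13), (26, a, n, 33, 8, 26), (26, k, n, 9, 8, 26), (26, t, n, 38, 8, 26), (38, p, y, 16, 12, 32), (38, p, y, 16, 24, 15), (38, p, y, 16, 24, 35), (38, p, y, 16, 9, 16)}
(U ⨝ Q) ⋈ T (natural join on F): {(38, p, y, 16, 12, 32, 37), (38, p, y, 16, 24, 15, 15), (38, p, y, 16, 24, 15, 20), (38, p, y, 16, 24, 15, 32), (38, p, y, 16, 24, 15, 40), (38, p, y, 16, 24, 35, 15), (38, p, y, 16, 24, 35, 20), (38, p, y, 16, 24, 35, 32), (38, p, y, 16, 24, 35, 40), (38, p, y, 16, 9, 16, 2)}
σ[F ≥ 16]: keep tuples satisfying F ≥ 16 → {(38, p, y, 16, 24, 15, 15), (38, p, y, 16, 24, 15, 20), (38, p, y, 16, 24, 15, 32), (38, p, y, 16, 24, 15, 40), (38, p, y, 16, 24, 35, 15), (38, p, y, 16, 24, 35, 20), (38, p, y, 16, 24, 35, 32), (38, p, y, 16, 24, 35, 40)}
Projecting to F, A, C (4 duplicate(s) eliminated): {(24, y, 15), (24, y, 20), (24, y, 32), (24, y, 40)}

{(24, y, 15), (24, y, 20), (24, y, 32), (24, y, 40)}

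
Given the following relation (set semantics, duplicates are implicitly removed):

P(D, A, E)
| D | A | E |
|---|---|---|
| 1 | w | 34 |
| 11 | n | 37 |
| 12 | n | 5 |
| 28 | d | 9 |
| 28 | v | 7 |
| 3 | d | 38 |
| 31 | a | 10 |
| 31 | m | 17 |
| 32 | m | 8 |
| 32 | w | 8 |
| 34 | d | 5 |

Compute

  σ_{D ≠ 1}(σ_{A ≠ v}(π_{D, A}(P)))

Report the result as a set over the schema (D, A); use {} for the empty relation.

Projecting to D, A: {(1, w), (11, n), (12, n), (28, d), (28, v), (3, d), (31, a), (31, m), (32, m), (32, w), (34, d)}
Apply σ_{A ≠ v}; surviving tuples: {(1, w), (11, n), (12, n), (28, d), (3, d), (31, a), (31, m), (32, m), (32, w), (34, d)}
Apply σ_{D ≠ 1}; surviving tuples: {(11, n), (12, n), (28, d), (3, d), (31, a), (31, m), (32, m), (32, w), (34, d)}

{(11, n), (12, n), (28, d), (3, d), (31, a), (31, m), (32, m), (32, w), (34, d)}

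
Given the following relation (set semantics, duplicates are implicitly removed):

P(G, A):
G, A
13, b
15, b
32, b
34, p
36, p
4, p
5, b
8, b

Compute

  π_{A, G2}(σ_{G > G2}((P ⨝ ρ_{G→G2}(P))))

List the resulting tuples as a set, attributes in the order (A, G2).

{(b, 13), (b, 15), (b, 5), (b, 8), (p, 34), (p, 4)}

ρ[G→G2]: schema becomes (G2, A); tuples unchanged.
Natural join on A: {(13, b, 13), (13, b, 15), (13, b, 32), (13, b, 5), (13, b, 8), (15, b, 13), (15, b, 15), (15, b, 32), (15, b, 5), (15, b, 8), (32, b, 13), (32, b, 15), (32, b, 32), (32, b, 5), (32, b, 8), (34, p, 34), (34, p, 36), (34, p, 4), (36, p, 34), (36, p, 36), (36, p, 4), (4, p, 34), (4, p, 36), (4, p, 4), (5, b, 13), (5, b, 15), (5, b, 32), (5, b, 5), (5, b, 8), (8, b, 13), (8, b, 15), (8, b, 32), (8, b, 5), (8, b, 8)}
Apply σ_{G > G2}; surviving tuples: {(13, b, 5), (13, b, 8), (15, b, 13), (15, b, 5), (15, b, 8), (32, b, 13), (32, b, 15), (32, b, 5), (32, b, 8), (34, p, 4), (36, p, 34), (36, p, 4), (8, b, 5)}
π_{A, G2} gives {(b, 13), (b, 15), (b, 5), (b, 8), (p, 34), (p, 4)} (7 duplicate(s) eliminated).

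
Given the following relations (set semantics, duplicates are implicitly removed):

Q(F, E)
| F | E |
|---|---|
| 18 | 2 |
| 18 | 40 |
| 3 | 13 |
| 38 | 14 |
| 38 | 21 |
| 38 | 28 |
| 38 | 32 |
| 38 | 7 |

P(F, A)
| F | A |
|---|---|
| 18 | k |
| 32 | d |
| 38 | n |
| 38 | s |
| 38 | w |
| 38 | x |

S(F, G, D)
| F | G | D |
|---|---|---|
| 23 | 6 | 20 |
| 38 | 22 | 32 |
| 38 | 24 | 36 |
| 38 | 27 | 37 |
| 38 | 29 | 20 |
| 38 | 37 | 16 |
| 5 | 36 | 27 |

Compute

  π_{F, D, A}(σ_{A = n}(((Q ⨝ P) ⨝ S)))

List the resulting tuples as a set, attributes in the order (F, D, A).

{(38, 16, n), (38, 20, n), (38, 32, n), (38, 36, n), (38, 37, n)}

Natural join on F: {(18, 2, k), (18, 40, k), (38, 14, n), (38, 14, s), (38, 14, w), (38, 14, x), (38, 21, n), (38, 21, s), (38, 21, w), (38, 21, x), (38, 28, n), (38, 28, s), (38, 28, w), (38, 28, x), (38, 32, n), (38, 32, s), (38, 32, w), (38, 32, x), (38, 7, n), (38, 7, s), (38, 7, w), (38, 7, x)}
Natural join on F: {(38, 14, n, 22, 32), (38, 14, n, 24, 36), (38, 14, n, 27, 37), (38, 14, n, 29, 20), (38, 14, n, 37, 16), (38, 14, s, 22, 32), (38, 14, s, 24, 36), (38, 14, s, 27, 37), (38, 14, s, 29, 20), (38, 14, s, 37, 16), (38, 14, w, 22, 32), (38, 14, w, 24, 36), (38, 14, w, 27, 37), (38, 14, w, 29, 20), (38, 14, w, 37, 16), (38, 14, x, 22, 32), (38, 14, x, 24, 36), (38, 14, x, 27, 37), (38, 14, x, 29, 20), (38, 14, x, 37, 16), (38, 21, n, 22, 32), (38, 21, n, 24, 36), (38, 21, n, 27, 37), (38, 21, n, 29, 20), (38, 21, n, 37, 16), (38, 21, s, 22, 32), (38, 21, s, 24, 36), (38, 21, s, 27, 37), (38, 21, s, 29, 20), (38, 21, s, 37, 16), (38, 21, w, 22, 32), (38, 21, w, 24, 36), (38, 21, w, 27, 37), (38, 21, w, 29, 20), (38, 21, w, 37, 16), (38, 21, x, 22, 32), (38, 21, x, 24, 36), (38, 21, x, 27, 37), (38, 21, x, 29, 20), (38, 21, x, 37, 16), (38, 28, n, 22, 32), (38, 28, n, 24, 36), (38, 28, n, 27, 37), (38, 28, n, 29, 20), (38, 28, n, 37, 16), (38, 28, s, 22, 32), (38, 28, s, 24, 36), (38, 28, s, 27, 37), (38, 28, s, 29, 20), (38, 28, s, 37, 16), (38, 28, w, 22, 32), (38, 28, w, 24, 36), (38, 28, w, 27, 37), (38, 28, w, 29, 20), (38, 28, w, 37, 16), (38, 28, x, 22, 32), (38, 28, x, 24, 36), (38, 28, x, 27, 37), (38, 28, x, 29, 20), (38, 28, x, 37, 16), (38, 32, n, 22, 32), (38, 32, n, 24, 36), (38, 32, n, 27, 37), (38, 32, n, 29, 20), (38, 32, n, 37, 16), (38, 32, s, 22, 32), (38, 32, s, 24, 36), (38, 32, s, 27, 37), (38, 32, s, 29, 20), (38, 32, s, 37, 16), (38, 32, w, 22, 32), (38, 32, w, 24, 36), (38, 32, w, 27, 37), (38, 32, w, 29, 20), (38, 32, w, 37, 16), (38, 32, x, 22, 32), (38, 32, x, 24, 36), (38, 32, x, 27, 37), (38, 32, x, 29, 20), (38, 32, x, 37, 16), (38, 7, n, 22, 32), (38, 7, n, 24, 36), (38, 7, n, 27, 37), (38, 7, n, 29, 20), (38, 7, n, 37, 16), (38, 7, s, 22, 32), (38, 7, s, 24, 36), (38, 7, s, 27, 37), (38, 7, s, 29, 20), (38, 7, s, 37, 16), (38, 7, w, 22, 32), (38, 7, w, 24, 36), (38, 7, w, 27, 37), (38, 7, w, 29, 20), (38, 7, w, 37, 16), (38, 7, x, 22, 32), (38, 7, x, 24, 36), (38, 7, x, 27, 37), (38, 7, x, 29, 20), (38, 7, x, 37, 16)}
Selection A = n: {(38, 14, n, 22, 32), (38, 14, n, 24, 36), (38, 14, n, 27, 37), (38, 14, n, 29, 20), (38, 14, n, 37, 16), (38, 21, n, 22, 32), (38, 21, n, 24, 36), (38, 21, n, 27, 37), (38, 21, n, 29, 20), (38, 21, n, 37, 16), (38, 28, n, 22, 32), (38, 28, n, 24, 36), (38, 28, n, 27, 37), (38, 28, n, 29, 20), (38, 28, n, 37, 16), (38, 32, n, 22, 32), (38, 32, n, 24, 36), (38, 32, n, 27, 37), (38, 32, n, 29, 20), (38, 32, n, 37, 16), (38, 7, n, 22, 32), (38, 7, n, 24, 36), (38, 7, n, 27, 37), (38, 7, n, 29, 20), (38, 7, n, 37, 16)}
π[F, D, A]: project onto (F, D, A) (20 duplicate(s) eliminated) → {(38, 16, n), (38, 20, n), (38, 32, n), (38, 36, n), (38, 37, n)}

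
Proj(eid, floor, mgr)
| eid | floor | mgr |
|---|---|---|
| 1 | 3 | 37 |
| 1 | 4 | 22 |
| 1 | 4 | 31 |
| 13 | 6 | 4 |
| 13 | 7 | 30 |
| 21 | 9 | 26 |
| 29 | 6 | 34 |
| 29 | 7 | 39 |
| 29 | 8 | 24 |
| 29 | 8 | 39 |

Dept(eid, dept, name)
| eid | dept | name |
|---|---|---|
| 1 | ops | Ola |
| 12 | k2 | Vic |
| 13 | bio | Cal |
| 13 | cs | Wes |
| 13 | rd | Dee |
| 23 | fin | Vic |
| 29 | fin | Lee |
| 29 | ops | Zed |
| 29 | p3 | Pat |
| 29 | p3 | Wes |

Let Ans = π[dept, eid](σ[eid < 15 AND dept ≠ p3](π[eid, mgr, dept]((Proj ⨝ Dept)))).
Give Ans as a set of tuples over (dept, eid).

{(bio, 13), (cs, 13), (ops, 1), (rd, 13)}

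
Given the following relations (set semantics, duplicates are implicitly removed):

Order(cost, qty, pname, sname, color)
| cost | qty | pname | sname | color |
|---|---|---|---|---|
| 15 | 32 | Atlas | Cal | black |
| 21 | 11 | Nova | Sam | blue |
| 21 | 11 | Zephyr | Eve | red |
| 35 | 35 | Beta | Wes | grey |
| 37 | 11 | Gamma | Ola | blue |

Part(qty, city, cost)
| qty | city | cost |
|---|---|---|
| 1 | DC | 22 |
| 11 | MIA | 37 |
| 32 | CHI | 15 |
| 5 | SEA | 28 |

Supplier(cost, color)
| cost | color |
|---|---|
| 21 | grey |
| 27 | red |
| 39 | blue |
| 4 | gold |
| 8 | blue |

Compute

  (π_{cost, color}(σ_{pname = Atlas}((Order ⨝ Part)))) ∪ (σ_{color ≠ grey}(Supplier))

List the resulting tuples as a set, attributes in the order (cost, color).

{(15, black), (27, red), (39, blue), (4, gold), (8, blue)}

Joining Order and Part on cost, qty yields {(15, 32, Atlas, Cal, black, CHI), (37, 11, Gamma, Ola, blue, MIA)}.
Filtering on pname = Atlas leaves {(15, 32, Atlas, Cal, black, CHI)}.
π_{cost, color} gives {(15, black)}.
Filtering on color ≠ grey leaves {(27, red), (39, blue), (4, gold), (8, blue)}.
Set union of the two operands is {(15, black), (27, red), (39, blue), (4, gold), (8, blue)}.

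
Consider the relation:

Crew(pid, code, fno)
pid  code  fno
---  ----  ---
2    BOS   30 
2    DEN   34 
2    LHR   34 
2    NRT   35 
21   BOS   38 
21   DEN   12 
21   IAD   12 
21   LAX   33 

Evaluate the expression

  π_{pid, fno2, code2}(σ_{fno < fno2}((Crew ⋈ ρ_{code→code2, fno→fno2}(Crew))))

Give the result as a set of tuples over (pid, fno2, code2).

{(2, 34, DEN), (2, 34, LHR), (2, 35, NRT), (21, 33, LAX), (21, 38, BOS)}

ρ[code→code2, fno→fno2]: schema becomes (pid, code2, fno2); tuples unchanged.
Joining Crew and ρ_{code→code2, fno→fno2}(Crew) on pid yields {(2, BOS, 30, BOS, 30), (2, BOS, 30, DEN, 34), (2, BOS, 30, LHR, 34), (2, BOS, 30, NRT, 35), (2, DEN, 34, BOS, 30), (2, DEN, 34, DEN, 34), (2, DEN, 34, LHR, 34), (2, DEN, 34, NRT, 35), (2, LHR, 34, BOS, 30), (2, LHR, 34, DEN, 34), (2, LHR, 34, LHR, 34), (2, LHR, 34, NRT, 35), (2, NRT, 35, BOS, 30), (2, NRT, 35, DEN, 34), (2, NRT, 35, LHR, 34), (2, NRT, 35, NRT, 35), (21, BOS, 38, BOS, 38), (21, BOS, 38, DEN, 12), (21, BOS, 38, IAD, 12), (21, BOS, 38, LAX, 33), (21, DEN, 12, BOS, 38), (21, DEN, 12, DEN, 12), (21, DEN, 12, IAD, 12), (21, DEN, 12, LAX, 33), (21, IAD, 12, BOS, 38), (21, IAD, 12, DEN, 12), (21, IAD, 12, IAD, 12), (21, IAD, 12, LAX, 33), (21, LAX, 33, BOS, 38), (21, LAX, 33, DEN, 12), (21, LAX, 33, IAD, 12), (21, LAX, 33, LAX, 33)}.
Filtering on fno < fno2 leaves {(2, BOS, 30, DEN, 34), (2, BOS, 30, LHR, 34), (2, BOS, 30, NRT, 35), (2, DEN, 34, NRT, 35), (2, LHR, 34, NRT, 35), (21, DEN, 12, BOS, 38), (21, DEN, 12, LAX, 33), (21, IAD, 12, BOS, 38), (21, IAD, 12, LAX, 33), (21, LAX, 33, BOS, 38)}.
Keep only column(s) pid, fno2, code2 (5 duplicate(s) eliminated): {(2, 34, DEN), (2, 34, LHR), (2, 35, NRT), (21, 33, LAX), (21, 38, BOS)}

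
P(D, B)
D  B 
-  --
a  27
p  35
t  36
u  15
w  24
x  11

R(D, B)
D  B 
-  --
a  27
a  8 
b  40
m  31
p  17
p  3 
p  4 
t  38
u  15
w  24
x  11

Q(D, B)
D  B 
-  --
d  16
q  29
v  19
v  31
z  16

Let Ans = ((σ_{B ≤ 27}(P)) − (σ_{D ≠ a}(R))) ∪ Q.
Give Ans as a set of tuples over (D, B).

{(a, 27), (d, 16), (q, 29), (v, 19), (v, 31), (z, 16)}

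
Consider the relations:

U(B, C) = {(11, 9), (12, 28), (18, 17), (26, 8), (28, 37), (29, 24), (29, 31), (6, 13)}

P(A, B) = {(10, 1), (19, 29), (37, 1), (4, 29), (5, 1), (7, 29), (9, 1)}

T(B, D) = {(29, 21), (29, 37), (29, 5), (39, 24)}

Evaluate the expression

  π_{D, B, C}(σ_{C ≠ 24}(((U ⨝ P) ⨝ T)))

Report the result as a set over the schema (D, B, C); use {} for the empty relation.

Joining U and P on B yields {(29, 24, 19), (29, 24, 4), (29, 24, 7), (29, 31, 19), (29, 31, 4), (29, 31, 7)}.
Joining (U ⨝ P) and T on B yields {(29, 24, 19, 21), (29, 24, 19, 37), (29, 24, 19, 5), (29, 24, 4, 21), (29, 24, 4, 37), (29, 24, 4, 5), (29, 24, 7, 21), (29, 24, 7, 37), (29, 24, 7, 5), (29, 31, 19, 21), (29, 31, 19, 37), (29, 31, 19, 5), (29, 31, 4, 21), (29, 31, 4, 37), (29, 31, 4, 5), (29, 31, 7, 21), (29, 31, 7, 37), (29, 31, 7, 5)}.
Selection C ≠ 24: {(29, 31, 19, 21), (29, 31, 19, 37), (29, 31, 19, 5), (29, 31, 4, 21), (29, 31, 4, 37), (29, 31, 4, 5), (29, 31, 7, 21), (29, 31, 7, 37), (29, 31, 7, 5)}
Projecting to D, B, C (6 duplicate(s) eliminated): {(21, 29, 31), (37, 29, 31), (5, 29, 31)}

{(21, 29, 31), (37, 29, 31), (5, 29, 31)}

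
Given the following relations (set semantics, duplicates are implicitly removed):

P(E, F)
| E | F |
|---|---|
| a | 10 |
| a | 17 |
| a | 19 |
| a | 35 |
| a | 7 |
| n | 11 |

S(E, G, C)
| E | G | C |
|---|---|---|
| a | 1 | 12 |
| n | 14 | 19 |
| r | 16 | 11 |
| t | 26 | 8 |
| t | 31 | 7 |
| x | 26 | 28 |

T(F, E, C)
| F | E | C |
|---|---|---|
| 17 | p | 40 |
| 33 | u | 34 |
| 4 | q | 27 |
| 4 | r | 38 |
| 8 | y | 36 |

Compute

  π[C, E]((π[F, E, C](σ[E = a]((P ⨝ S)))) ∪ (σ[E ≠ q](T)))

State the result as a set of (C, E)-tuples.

P ⋈ S (natural join on E): {(a, 10, 1, 12), (a, 17, 1, 12), (a, 19, 1, 12), (a, 35, 1, 12), (a, 7, 1, 12), (n, 11, 14, 19)}
Selection E = a: {(a, 10, 1, 12), (a, 17, 1, 12), (a, 19, 1, 12), (a, 35, 1, 12), (a, 7, 1, 12)}
Projecting to F, E, C: {(10, a, 12), (17, a, 12), (19, a, 12), (35, a, 12), (7, a, 12)}
Selection E ≠ q: {(17, p, 40), (33, u, 34), (4, r, 38), (8, y, 36)}
Union: {(10, a, 12), (17, a, 12), (19, a, 12), (35, a, 12), (7, a, 12)} with {(17, p, 40), (33, u, 34), (4, r, 38), (8, y, 36)} → {(10, a, 12), (17, a, 12), (17, p, 40), (19, a, 12), (33, u, 34), (35, a, 12), (4, r, 38), (7, a, 12), (8, y, 36)}
Projecting to C, E (4 duplicate(s) eliminated): {(12, a), (34, u), (36, y), (38, r), (40, p)}

{(12, a), (34, u), (36, y), (38, r), (40, p)}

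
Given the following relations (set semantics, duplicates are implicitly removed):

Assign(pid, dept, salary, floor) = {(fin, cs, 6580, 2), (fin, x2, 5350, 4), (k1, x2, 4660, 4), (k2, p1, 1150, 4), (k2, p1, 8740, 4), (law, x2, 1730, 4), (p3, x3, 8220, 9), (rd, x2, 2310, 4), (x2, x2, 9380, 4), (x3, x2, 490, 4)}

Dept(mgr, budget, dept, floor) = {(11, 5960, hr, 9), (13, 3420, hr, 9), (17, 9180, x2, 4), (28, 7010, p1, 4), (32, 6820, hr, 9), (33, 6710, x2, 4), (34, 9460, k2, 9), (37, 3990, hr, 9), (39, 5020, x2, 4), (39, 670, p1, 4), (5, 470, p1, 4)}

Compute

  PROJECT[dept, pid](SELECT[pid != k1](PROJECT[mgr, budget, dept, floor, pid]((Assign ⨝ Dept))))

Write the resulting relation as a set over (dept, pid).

{(p1, k2), (x2, fin), (x2, law), (x2, rd), (x2, x2), (x2, x3)}

Natural join on dept, floor: {(fin, x2, 5350, 4, 17, 9180), (fin, x2, 5350, 4, 33, 6710), (fin, x2, 5350, 4, 39, 5020), (k1, x2, 4660, 4, 17, 9180), (k1, x2, 4660, 4, 33, 6710), (k1, x2, 4660, 4, 39, 5020), (k2, p1, 1150, 4, 28, 7010), (k2, p1, 1150, 4, 39, 670), (k2, p1, 1150, 4, 5, 470), (k2, p1, 8740, 4, 28, 7010), (k2, p1, 8740, 4, 39, 670), (k2, p1, 8740, 4, 5, 470), (law, x2, 1730, 4, 17, 9180), (law, x2, 1730, 4, 33, 6710), (law, x2, 1730, 4, 39, 5020), (rd, x2, 2310, 4, 17, 9180), (rd, x2, 2310, 4, 33, 6710), (rd, x2, 2310, 4, 39, 5020), (x2, x2, 9380, 4, 17, 9180), (x2, x2, 9380, 4, 33, 6710), (x2, x2, 9380, 4, 39, 5020), (x3, x2, 490, 4, 17, 9180), (x3, x2, 490, 4, 33, 6710), (x3, x2, 490, 4, 39, 5020)}
Projecting to mgr, budget, dept, floor, pid (3 duplicate(s) eliminated): {(17, 9180, x2, 4, fin), (17, 9180, x2, 4, k1), (17, 9180, x2, 4, law), (17, 9180, x2, 4, rd), (17, 9180, x2, 4, x2), (17, 9180, x2, 4, x3), (28, 7010, p1, 4, k2), (33, 6710, x2, 4, fin), (33, 6710, x2, 4, k1), (33, 6710, x2, 4, law), (33, 6710, x2, 4, rd), (33, 6710, x2, 4, x2), (33, 6710, x2, 4, x3), (39, 5020, x2, 4, fin), (39, 5020, x2, 4, k1), (39, 5020, x2, 4, law), (39, 5020, x2, 4, rd), (39, 5020, x2, 4, x2), (39, 5020, x2, 4, x3), (39, 670, p1, 4, k2), (5, 470, p1, 4, k2)}
σ[pid != k1]: keep tuples satisfying pid != k1 → {(17, 9180, x2, 4, fin), (17, 9180, x2, 4, law), (17, 9180, x2, 4, rd), (17, 9180, x2, 4, x2), (17, 9180, x2, 4, x3), (28, 7010, p1, 4, k2), (33, 6710, x2, 4, fin), (33, 6710, x2, 4, law), (33, 6710, x2, 4, rd), (33, 6710, x2, 4, x2), (33, 6710, x2, 4, x3), (39, 5020, x2, 4, fin), (39, 5020, x2, 4, law), (39, 5020, x2, 4, rd), (39, 5020, x2, 4, x2), (39, 5020, x2, 4, x3), (39, 670, p1, 4, k2), (5, 470, p1, 4, k2)}
Projecting to dept, pid (12 duplicate(s) eliminated): {(p1, k2), (x2, fin), (x2, law), (x2, rd), (x2, x2), (x2, x3)}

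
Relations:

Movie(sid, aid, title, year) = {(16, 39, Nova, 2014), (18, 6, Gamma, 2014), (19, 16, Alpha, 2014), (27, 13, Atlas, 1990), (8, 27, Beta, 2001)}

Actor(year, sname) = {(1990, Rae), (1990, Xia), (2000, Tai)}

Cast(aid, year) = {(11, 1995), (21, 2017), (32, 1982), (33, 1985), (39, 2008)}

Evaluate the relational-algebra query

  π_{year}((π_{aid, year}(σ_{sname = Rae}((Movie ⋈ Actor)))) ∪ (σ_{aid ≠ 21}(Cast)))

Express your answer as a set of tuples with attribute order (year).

Joining Movie and Actor on year yields {(27, 13, Atlas, 1990, Rae), (27, 13, Atlas, 1990, Xia)}.
Apply σ_{sname = Rae}; surviving tuples: {(27, 13, Atlas, 1990, Rae)}
π_{aid, year} gives {(13, 1990)}.
Apply σ_{aid ≠ 21}; surviving tuples: {(11, 1995), (32, 1982), (33, 1985), (39, 2008)}
Set union of the two operands is {(11, 1995), (13, 1990), (32, 1982), (33, 1985), (39, 2008)}.
π_{year} gives {1982, 1985, 1990, 1995, 2008}.

{1982, 1985, 1990, 1995, 2008}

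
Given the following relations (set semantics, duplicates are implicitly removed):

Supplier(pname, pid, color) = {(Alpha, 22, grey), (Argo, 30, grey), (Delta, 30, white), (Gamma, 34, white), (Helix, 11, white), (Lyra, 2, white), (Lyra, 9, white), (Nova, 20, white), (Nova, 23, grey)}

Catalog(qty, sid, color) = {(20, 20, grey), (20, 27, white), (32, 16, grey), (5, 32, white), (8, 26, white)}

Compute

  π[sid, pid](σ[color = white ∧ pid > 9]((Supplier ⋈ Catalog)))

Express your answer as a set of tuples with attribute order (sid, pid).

Natural join on color: {(Alpha, 22, grey, 20, 20), (Alpha, 22, grey, 32, 16), (Argo, 30, grey, 20, 20), (Argo, 30, grey, 32, 16), (Delta, 30, white, 20, 27), (Delta, 30, white, 5, 32), (Delta, 30, white, 8, 26), (Gamma, 34, white, 20, 27), (Gamma, 34, white, 5, 32), (Gamma, 34, white, 8, 26), (Helix, 11, white, 20, 27), (Helix, 11, white, 5, 32), (Helix, 11, white, 8, 26), (Lyra, 2, white, 20, 27), (Lyra, 2, white, 5, 32), (Lyra, 2, white, 8, 26), (Lyra, 9, white, 20, 27), (Lyra, 9, white, 5, 32), (Lyra, 9, white, 8, 26), (Nova, 20, white, 20, 27), (Nova, 20, white, 5, 32), (Nova, 20, white, 8, 26), (Nova, 23, grey, 20, 20), (Nova, 23, grey, 32, 16)}
Apply σ_{color = white ∧ pid > 9}; surviving tuples: {(Delta, 30, white, 20, 27), (Delta, 30, white, 5, 32), (Delta, 30, white, 8, 26), (Gamma, 34, white, 20, 27), (Gamma, 34, white, 5, 32), (Gamma, 34, white, 8, 26), (Helix, 11, white, 20, 27), (Helix, 11, white, 5, 32), (Helix, 11, white, 8, 26), (Nova, 20, white, 20, 27), (Nova, 20, white, 5, 32), (Nova, 20, white, 8, 26)}
Projecting to sid, pid: {(26, 11), (26, 20), (26, 30), (26, 34), (27, 11), (27, 20), (27, 30), (27, 34), (32, 11), (32, 20), (32, 30), (32, 34)}

{(26, 11), (26, 20), (26, 30), (26, 34), (27, 11), (27, 20), (27, 30), (27, 34), (32, 11), (32, 20), (32, 30), (32, 34)}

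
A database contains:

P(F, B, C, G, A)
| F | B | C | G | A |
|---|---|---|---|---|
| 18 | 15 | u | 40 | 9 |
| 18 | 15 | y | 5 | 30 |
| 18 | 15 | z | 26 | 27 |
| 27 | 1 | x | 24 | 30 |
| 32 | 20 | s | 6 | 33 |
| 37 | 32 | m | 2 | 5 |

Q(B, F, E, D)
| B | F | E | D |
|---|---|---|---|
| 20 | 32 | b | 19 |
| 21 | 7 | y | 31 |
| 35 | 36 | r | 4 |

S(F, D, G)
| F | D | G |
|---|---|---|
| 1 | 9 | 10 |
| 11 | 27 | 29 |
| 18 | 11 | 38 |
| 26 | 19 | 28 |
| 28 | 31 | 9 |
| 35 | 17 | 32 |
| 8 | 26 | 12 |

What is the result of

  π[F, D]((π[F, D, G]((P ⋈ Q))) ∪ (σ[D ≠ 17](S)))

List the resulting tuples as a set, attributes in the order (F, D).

{(1, 9), (11, 27), (18, 11), (26, 19), (28, 31), (32, 19), (8, 26)}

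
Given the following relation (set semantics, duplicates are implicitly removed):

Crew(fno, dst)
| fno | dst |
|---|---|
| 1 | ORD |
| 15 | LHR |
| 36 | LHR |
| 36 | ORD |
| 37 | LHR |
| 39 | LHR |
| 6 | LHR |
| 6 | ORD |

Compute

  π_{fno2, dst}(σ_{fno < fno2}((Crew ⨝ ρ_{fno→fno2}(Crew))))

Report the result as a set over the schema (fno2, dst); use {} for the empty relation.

{(15, LHR), (36, LHR), (36, ORD), (37, LHR), (39, LHR), (6, ORD)}

ρ[fno→fno2]: schema becomes (fno2, dst); tuples unchanged.
Crew ⋈ ρ_{fno→fno2}(Crew) (natural join on dst): {(1, ORD, 1), (1, ORD, 36), (1, ORD, 6), (15, LHR, 15), (15, LHR, 36), (15, LHR, 37), (15, LHR, 39), (15, LHR, 6), (36, LHR, 15), (36, LHR, 36), (36, LHR, 37), (36, LHR, 39), (36, LHR, 6), (36, ORD, 1), (36, ORD, 36), (36, ORD, 6), (37, LHR, 15), (37, LHR, 36), (37, LHR, 37), (37, LHR, 39), (37, LHR, 6), (39, LHR, 15), (39, LHR, 36), (39, LHR, 37), (39, LHR, 39), (39, LHR, 6), (6, LHR, 15), (6, LHR, 36), (6, LHR, 37), (6, LHR, 39), (6, LHR, 6), (6, ORD, 1), (6, ORD, 36), (6, ORD, 6)}
Apply σ_{fno < fno2}; surviving tuples: {(1, ORD, 36), (1, ORD, 6), (15, LHR, 36), (15, LHR, 37), (15, LHR, 39), (36, LHR, 37), (36, LHR, 39), (37, LHR, 39), (6, LHR, 15), (6, LHR, 36), (6, LHR, 37), (6, LHR, 39), (6, ORD, 36)}
Projecting to fno2, dst (7 duplicate(s) eliminated): {(15, LHR), (36, LHR), (36, ORD), (37, LHR), (39, LHR), (6, ORD)}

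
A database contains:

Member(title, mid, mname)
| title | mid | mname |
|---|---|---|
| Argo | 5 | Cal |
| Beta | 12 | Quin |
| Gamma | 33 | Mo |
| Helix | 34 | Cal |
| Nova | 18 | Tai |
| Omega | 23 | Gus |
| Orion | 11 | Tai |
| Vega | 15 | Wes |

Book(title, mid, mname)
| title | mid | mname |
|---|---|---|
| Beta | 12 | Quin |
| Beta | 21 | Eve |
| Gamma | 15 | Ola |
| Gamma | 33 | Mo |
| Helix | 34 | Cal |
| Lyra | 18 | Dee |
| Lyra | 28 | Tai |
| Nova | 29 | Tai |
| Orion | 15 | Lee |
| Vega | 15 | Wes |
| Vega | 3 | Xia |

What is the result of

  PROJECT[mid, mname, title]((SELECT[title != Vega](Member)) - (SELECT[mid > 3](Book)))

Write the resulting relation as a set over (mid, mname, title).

σ[title != Vega]: keep tuples satisfying title != Vega → {(Argo, 5, Cal), (Beta, 12, Quin), (Gamma, 33, Mo), (Helix, 34, Cal), (Nova, 18, Tai), (Omega, 23, Gus), (Orion, 11, Tai)}
σ[mid > 3]: keep tuples satisfying mid > 3 → {(Beta, 12, Quin), (Beta, 21, Eve), (Gamma, 15, Ola), (Gamma, 33, Mo), (Helix, 34, Cal), (Lyra, 18, Dee), (Lyra, 28, Tai), (Nova, 29, Tai), (Orion, 15, Lee), (Vega, 15, Wes)}
Set difference of the two operands is {(Argo, 5, Cal), (Nova, 18, Tai), (Omega, 23, Gus), (Orion, 11, Tai)}.
π[mid, mname, title]: project onto (mid, mname, title) → {(11, Tai, Orion), (18, Tai, Nova), (23, Gus, Omega), (5, Cal, Argo)}

{(11, Tai, Orion), (18, Tai, Nova), (23, Gus, Omega), (5, Cal, Argo)}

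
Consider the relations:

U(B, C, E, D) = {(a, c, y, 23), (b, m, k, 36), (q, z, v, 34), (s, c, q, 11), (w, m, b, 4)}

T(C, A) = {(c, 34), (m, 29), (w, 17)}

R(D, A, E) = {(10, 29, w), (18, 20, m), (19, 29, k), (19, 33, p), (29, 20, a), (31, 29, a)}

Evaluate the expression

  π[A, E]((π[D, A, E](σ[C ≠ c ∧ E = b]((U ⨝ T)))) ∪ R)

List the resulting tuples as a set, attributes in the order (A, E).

Natural join on C: {(a, c, y, 23, 34), (b, m, k, 36, 29), (s, c, q, 11, 34), (w, m, b, 4, 29)}
Apply σ_{C ≠ c ∧ E = b}; surviving tuples: {(w, m, b, 4, 29)}
π_{D, A, E} gives {(4, 29, b)}.
Set union of the two operands is {(10, 29, w), (18, 20, m), (19, 29, k), (19, 33, p), (29, 20, a), (31, 29, a), (4, 29, b)}.
π_{A, E} gives {(20, a), (20, m), (29, a), (29, b), (29, k), (29, w), (33, p)}.

{(20, a), (20, m), (29, a), (29, b), (29, k), (29, w), (33, p)}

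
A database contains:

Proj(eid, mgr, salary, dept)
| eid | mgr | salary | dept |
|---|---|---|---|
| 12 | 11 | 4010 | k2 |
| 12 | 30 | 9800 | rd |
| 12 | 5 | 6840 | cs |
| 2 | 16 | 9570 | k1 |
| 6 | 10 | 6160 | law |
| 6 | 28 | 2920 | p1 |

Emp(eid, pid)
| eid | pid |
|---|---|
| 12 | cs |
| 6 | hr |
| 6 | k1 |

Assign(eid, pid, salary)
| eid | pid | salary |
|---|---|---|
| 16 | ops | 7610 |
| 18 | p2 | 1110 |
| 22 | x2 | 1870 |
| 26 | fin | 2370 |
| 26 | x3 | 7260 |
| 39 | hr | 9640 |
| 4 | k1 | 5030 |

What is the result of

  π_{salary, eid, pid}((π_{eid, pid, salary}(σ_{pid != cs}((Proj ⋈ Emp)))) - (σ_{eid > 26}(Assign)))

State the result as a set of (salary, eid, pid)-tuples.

Natural join on eid: {(12, 11, 4010, k2, cs), (12, 30, 9800, rd, cs), (12, 5, 6840, cs, cs), (6, 10, 6160, law, hr), (6, 10, 6160, law, k1), (6, 28, 2920, p1, hr), (6, 28, 2920, p1, k1)}
σ[pid != cs]: keep tuples satisfying pid != cs → {(6, 10, 6160, law, hr), (6, 10, 6160, law, k1), (6, 28, 2920, p1, hr), (6, 28, 2920, p1, k1)}
π_{eid, pid, salary} gives {(6, hr, 2920), (6, hr, 6160), (6, k1, 2920), (6, k1, 6160)}.
σ[eid > 26]: keep tuples satisfying eid > 26 → {(39, hr, 9640)}
Set difference of the two operands is {(6, hr, 2920), (6, hr, 6160), (6, k1, 2920), (6, k1, 6160)}.
π_{salary, eid, pid} gives {(2920, 6, hr), (2920, 6, k1), (6160, 6, hr), (6160, 6, k1)}.

{(2920, 6, hr), (2920, 6, k1), (6160, 6, hr), (6160, 6, k1)}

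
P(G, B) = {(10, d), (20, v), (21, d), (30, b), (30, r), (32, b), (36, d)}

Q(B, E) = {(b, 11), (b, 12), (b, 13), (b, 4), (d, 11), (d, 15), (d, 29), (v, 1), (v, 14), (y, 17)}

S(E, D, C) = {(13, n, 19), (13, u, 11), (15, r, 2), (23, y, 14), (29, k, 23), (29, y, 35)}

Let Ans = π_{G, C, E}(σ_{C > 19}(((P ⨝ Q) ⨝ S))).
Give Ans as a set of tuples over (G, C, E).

{(10, 23, 29), (10, 35, 29), (21, 23, 29), (21, 35, 29), (36, 23, 29), (36, 35, 29)}

Natural join on B: {(10, d, 11), (10, d, 15), (10, d, 29), (20, v, 1), (20, v, 14), (21, d, 11), (21, d, 15), (21, d, 29), (30, b, 11), (30, b, 12), (30, b, 13), (30, b, 4), (32, b, 11), (32, b, 12), (32, b, 13), (32, b, 4), (36, d, 11), (36, d, 15), (36, d, 29)}
Natural join on E: {(10, d, 15, r, 2), (10, d, 29, k, 23), (10, d, 29, y, 35), (21, d, 15, r, 2), (21, d, 29, k, 23), (21, d, 29, y, 35), (30, b, 13, n, 19), (30, b, 13, u, 11), (32, b, 13, n, 19), (32, b, 13, u, 11), (36, d, 15, r, 2), (36, d, 29, k, 23), (36, d, 29, y, 35)}
Apply σ_{C > 19}; surviving tuples: {(10, d, 29, k, 23), (10, d, 29, y, 35), (21, d, 29, k, 23), (21, d, 29, y, 35), (36, d, 29, k, 23), (36, d, 29, y, 35)}
Keep only column(s) G, C, E: {(10, 23, 29), (10, 35, 29), (21, 23, 29), (21, 35, 29), (36, 23, 29), (36, 35, 29)}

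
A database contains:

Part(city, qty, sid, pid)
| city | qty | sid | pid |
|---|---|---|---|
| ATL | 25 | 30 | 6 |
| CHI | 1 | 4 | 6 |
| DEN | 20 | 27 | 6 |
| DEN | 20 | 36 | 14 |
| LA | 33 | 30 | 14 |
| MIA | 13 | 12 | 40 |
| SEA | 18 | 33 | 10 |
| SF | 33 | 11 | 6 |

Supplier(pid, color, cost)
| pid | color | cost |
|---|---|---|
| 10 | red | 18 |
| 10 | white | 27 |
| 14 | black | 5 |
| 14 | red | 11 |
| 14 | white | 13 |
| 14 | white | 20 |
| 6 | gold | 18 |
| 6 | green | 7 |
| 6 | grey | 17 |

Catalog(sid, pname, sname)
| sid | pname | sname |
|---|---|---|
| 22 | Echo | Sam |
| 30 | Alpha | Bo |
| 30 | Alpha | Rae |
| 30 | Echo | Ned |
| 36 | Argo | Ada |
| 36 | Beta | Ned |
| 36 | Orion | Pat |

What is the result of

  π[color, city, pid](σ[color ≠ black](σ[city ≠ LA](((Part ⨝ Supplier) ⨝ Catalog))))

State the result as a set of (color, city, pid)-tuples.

{(gold, ATL, 6), (green, ATL, 6), (grey, ATL, 6), (red, DEN, 14), (white, DEN, 14)}

Joining Part and Supplier on pid yields {(ATL, 25, 30, 6, gold, 18), (ATL, 25, 30, 6, green, 7), (ATL, 25, 30, 6, grey, 17), (CHI, 1, 4, 6, gold, 18), (CHI, 1, 4, 6, green, 7), (CHI, 1, 4, 6, grey, 17), (DEN, 20, 27, 6, gold, 18), (DEN, 20, 27, 6, green, 7), (DEN, 20, 27, 6, grey, 17), (DEN, 20, 36, 14, black, 5), (DEN, 20, 36, 14, red, 11), (DEN, 20, 36, 14, white, 13), (DEN, 20, 36, 14, white, 20), (LA, 33, 30, 14, black, 5), (LA, 33, 30, 14, red, 11), (LA, 33, 30, 14, white, 13), (LA, 33, 30, 14, white, 20), (SEA, 18, 33, 10, red, 18), (SEA, 18, 33, 10, white, 27), (SF, 33, 11, 6, gold, 18), (SF, 33, 11, 6, green, 7), (SF, 33, 11, 6, grey, 17)}.
Joining (Part ⨝ Supplier) and Catalog on sid yields {(ATL, 25, 30, 6, gold, 18, Alpha, Bo), (ATL, 25, 30, 6, gold, 18, Alpha, Rae), (ATL, 25, 30, 6, gold, 18, Echo, Ned), (ATL, 25, 30, 6, green, 7, Alpha, Bo), (ATL, 25, 30, 6, green, 7, Alpha, Rae), (ATL, 25, 30, 6, green, 7, Echo, Ned), (ATL, 25, 30, 6, grey, 17, Alpha, Bo), (ATL, 25, 30, 6, grey, 17, Alpha, Rae), (ATL, 25, 30, 6, grey, 17, Echo, Ned), (DEN, 20, 36, 14, black, 5, Argo, Ada), (DEN, 20, 36, 14, black, 5, Beta, Ned), (DEN, 20, 36, 14, black, 5, Orion, Pat), (DEN, 20, 36, 14, red, 11, Argo, Ada), (DEN, 20, 36, 14, red, 11, Beta, Ned), (DEN, 20, 36, 14, red, 11, Orion, Pat), (DEN, 20, 36, 14, white, 13, Argo, Ada), (DEN, 20, 36, 14, white, 13, Beta, Ned), (DEN, 20, 36, 14, white, 13, Orion, Pat), (DEN, 20, 36, 14, white, 20, Argo, Ada), (DEN, 20, 36, 14, white, 20, Beta, Ned), (DEN, 20, 36, 14, white, 20, Orion, Pat), (LA, 33, 30, 14, black, 5, Alpha, Bo), (LA, 33, 30, 14, black, 5, Alpha, Rae), (LA, 33, 30, 14, black, 5, Echo, Ned), (LA, 33, 30, 14, red, 11, Alpha, Bo), (LA, 33, 30, 14, red, 11, Alpha, Rae), (LA, 33, 30, 14, red, 11, Echo, Ned), (LA, 33, 30, 14, white, 13, Alpha, Bo), (LA, 33, 30, 14, white, 13, Alpha, Rae), (LA, 33, 30, 14, white, 13, Echo, Ned), (LA, 33, 30, 14, white, 20, Alpha, Bo), (LA, 33, 30, 14, white, 20, Alpha, Rae), (LA, 33, 30, 14, white, 20, Echo, Ned)}.
Filtering on city ≠ LA leaves {(ATL, 25, 30, 6, gold, 18, Alpha, Bo), (ATL, 25, 30, 6, gold, 18, Alpha, Rae), (ATL, 25, 30, 6, gold, 18, Echo, Ned), (ATL, 25, 30, 6, green, 7, Alpha, Bo), (ATL, 25, 30, 6, green, 7, Alpha, Rae), (ATL, 25, 30, 6, green, 7, Echo, Ned), (ATL, 25, 30, 6, grey, 17, Alpha, Bo), (ATL, 25, 30, 6, grey, 17, Alpha, Rae), (ATL, 25, 30, 6, grey, 17, Echo, Ned), (DEN, 20, 36, 14, black, 5, Argo, Ada), (DEN, 20, 36, 14, black, 5, Beta, Ned), (DEN, 20, 36, 14, black, 5, Orion, Pat), (DEN, 20, 36, 14, red, 11, Argo, Ada), (DEN, 20, 36, 14, red, 11, Beta, Ned), (DEN, 20, 36, 14, red, 11, Orion, Pat), (DEN, 20, 36, 14, white, 13, Argo, Ada), (DEN, 20, 36, 14, white, 13, Beta, Ned), (DEN, 20, 36, 14, white, 13, Orion, Pat), (DEN, 20, 36, 14, white, 20, Argo, Ada), (DEN, 20, 36, 14, white, 20, Beta, Ned), (DEN, 20, 36, 14, white, 20, Orion, Pat)}.
Filtering on color ≠ black leaves {(ATL, 25, 30, 6, gold, 18, Alpha, Bo), (ATL, 25, 30, 6, gold, 18, Alpha, Rae), (ATL, 25, 30, 6, gold, 18, Echo, Ned), (ATL, 25, 30, 6, green, 7, Alpha, Bo), (ATL, 25, 30, 6, green, 7, Alpha, Rae), (ATL, 25, 30, 6, green, 7, Echo, Ned), (ATL, 25, 30, 6, grey, 17, Alpha, Bo), (ATL, 25, 30, 6, grey, 17, Alpha, Rae), (ATL, 25, 30, 6, grey, 17, Echo, Ned), (DEN, 20, 36, 14, red, 11, Argo, Ada), (DEN, 20, 36, 14, red, 11, Beta, Ned), (DEN, 20, 36, 14, red, 11, Orion, Pat), (DEN, 20, 36, 14, white, 13, Argo, Ada), (DEN, 20, 36, 14, white, 13, Beta, Ned), (DEN, 20, 36, 14, white, 13, Orion, Pat), (DEN, 20, 36, 14, white, 20, Argo, Ada), (DEN, 20, 36, 14, white, 20, Beta, Ned), (DEN, 20, 36, 14, white, 20, Orion, Pat)}.
π_{color, city, pid} gives {(gold, ATL, 6), (green, ATL, 6), (grey, ATL, 6), (red, DEN, 14), (white, DEN, 14)} (13 duplicate(s) eliminated).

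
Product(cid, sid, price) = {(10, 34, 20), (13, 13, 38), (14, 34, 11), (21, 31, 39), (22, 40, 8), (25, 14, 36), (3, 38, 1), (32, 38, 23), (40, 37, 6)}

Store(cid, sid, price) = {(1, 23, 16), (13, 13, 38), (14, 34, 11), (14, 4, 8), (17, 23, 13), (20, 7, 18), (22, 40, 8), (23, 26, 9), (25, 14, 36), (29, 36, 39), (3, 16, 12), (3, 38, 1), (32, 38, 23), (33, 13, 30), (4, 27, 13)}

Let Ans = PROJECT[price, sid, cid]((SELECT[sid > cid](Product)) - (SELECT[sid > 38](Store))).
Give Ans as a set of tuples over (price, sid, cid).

Selection sid > cid: {(10, 34, 20), (14, 34, 11), (21, 31, 39), (22, 40, 8), (3, 38, 1), (32, 38, 23)}
Selection sid > 38: {(22, 40, 8)}
Set difference of the two operands is {(10, 34, 20), (14, 34, 11), (21, 31, 39), (3, 38, 1), (32, 38, 23)}.
π_{price, sid, cid} gives {(1, 38, 3), (11, 34, 14), (20, 34, 10), (23, 38, 32), (39, 31, 21)}.

{(1, 38, 3), (11, 34, 14), (20, 34, 10), (23, 38, 32), (39, 31, 21)}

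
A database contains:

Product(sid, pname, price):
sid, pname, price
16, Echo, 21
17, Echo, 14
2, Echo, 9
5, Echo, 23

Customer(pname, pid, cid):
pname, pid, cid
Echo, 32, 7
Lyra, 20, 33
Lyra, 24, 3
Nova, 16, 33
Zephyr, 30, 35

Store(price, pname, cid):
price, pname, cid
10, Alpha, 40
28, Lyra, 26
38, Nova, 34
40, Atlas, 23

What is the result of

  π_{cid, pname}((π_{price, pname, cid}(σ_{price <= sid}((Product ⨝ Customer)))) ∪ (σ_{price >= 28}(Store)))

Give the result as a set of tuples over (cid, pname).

Joining Product and Customer on pname yields {(16, Echo, 21, 32, 7), (17, Echo, 14, 32, 7), (2, Echo, 9, 32, 7), (5, Echo, 23, 32, 7)}.
Filtering on price <= sid leaves {(17, Echo, 14, 32, 7)}.
Keep only column(s) price, pname, cid: {(14, Echo, 7)}
Filtering on price >= 28 leaves {(28, Lyra, 26), (38, Nova, 34), (40, Atlas, 23)}.
Set union of the two operands is {(14, Echo, 7), (28, Lyra, 26), (38, Nova, 34), (40, Atlas, 23)}.
Keep only column(s) cid, pname: {(23, Atlas), (26, Lyra), (34, Nova), (7, Echo)}

{(23, Atlas), (26, Lyra), (34, Nova), (7, Echo)}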